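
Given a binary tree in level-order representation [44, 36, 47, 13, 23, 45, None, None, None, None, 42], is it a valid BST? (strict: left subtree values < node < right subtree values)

Level-order array: [44, 36, 47, 13, 23, 45, None, None, None, None, 42]
Validate using subtree bounds (lo, hi): at each node, require lo < value < hi,
then recurse left with hi=value and right with lo=value.
Preorder trace (stopping at first violation):
  at node 44 with bounds (-inf, +inf): OK
  at node 36 with bounds (-inf, 44): OK
  at node 13 with bounds (-inf, 36): OK
  at node 23 with bounds (36, 44): VIOLATION
Node 23 violates its bound: not (36 < 23 < 44).
Result: Not a valid BST


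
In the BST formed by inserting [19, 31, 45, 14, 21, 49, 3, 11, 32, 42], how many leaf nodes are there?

Tree built from: [19, 31, 45, 14, 21, 49, 3, 11, 32, 42]
Tree (level-order array): [19, 14, 31, 3, None, 21, 45, None, 11, None, None, 32, 49, None, None, None, 42]
Rule: A leaf has 0 children.
Per-node child counts:
  node 19: 2 child(ren)
  node 14: 1 child(ren)
  node 3: 1 child(ren)
  node 11: 0 child(ren)
  node 31: 2 child(ren)
  node 21: 0 child(ren)
  node 45: 2 child(ren)
  node 32: 1 child(ren)
  node 42: 0 child(ren)
  node 49: 0 child(ren)
Matching nodes: [11, 21, 42, 49]
Count of leaf nodes: 4


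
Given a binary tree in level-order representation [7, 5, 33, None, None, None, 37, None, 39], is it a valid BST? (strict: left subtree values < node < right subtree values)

Level-order array: [7, 5, 33, None, None, None, 37, None, 39]
Validate using subtree bounds (lo, hi): at each node, require lo < value < hi,
then recurse left with hi=value and right with lo=value.
Preorder trace (stopping at first violation):
  at node 7 with bounds (-inf, +inf): OK
  at node 5 with bounds (-inf, 7): OK
  at node 33 with bounds (7, +inf): OK
  at node 37 with bounds (33, +inf): OK
  at node 39 with bounds (37, +inf): OK
No violation found at any node.
Result: Valid BST


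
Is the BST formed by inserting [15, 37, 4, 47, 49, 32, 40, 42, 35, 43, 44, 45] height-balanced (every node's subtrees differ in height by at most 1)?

Tree (level-order array): [15, 4, 37, None, None, 32, 47, None, 35, 40, 49, None, None, None, 42, None, None, None, 43, None, 44, None, 45]
Definition: a tree is height-balanced if, at every node, |h(left) - h(right)| <= 1 (empty subtree has height -1).
Bottom-up per-node check:
  node 4: h_left=-1, h_right=-1, diff=0 [OK], height=0
  node 35: h_left=-1, h_right=-1, diff=0 [OK], height=0
  node 32: h_left=-1, h_right=0, diff=1 [OK], height=1
  node 45: h_left=-1, h_right=-1, diff=0 [OK], height=0
  node 44: h_left=-1, h_right=0, diff=1 [OK], height=1
  node 43: h_left=-1, h_right=1, diff=2 [FAIL (|-1-1|=2 > 1)], height=2
  node 42: h_left=-1, h_right=2, diff=3 [FAIL (|-1-2|=3 > 1)], height=3
  node 40: h_left=-1, h_right=3, diff=4 [FAIL (|-1-3|=4 > 1)], height=4
  node 49: h_left=-1, h_right=-1, diff=0 [OK], height=0
  node 47: h_left=4, h_right=0, diff=4 [FAIL (|4-0|=4 > 1)], height=5
  node 37: h_left=1, h_right=5, diff=4 [FAIL (|1-5|=4 > 1)], height=6
  node 15: h_left=0, h_right=6, diff=6 [FAIL (|0-6|=6 > 1)], height=7
Node 43 violates the condition: |-1 - 1| = 2 > 1.
Result: Not balanced


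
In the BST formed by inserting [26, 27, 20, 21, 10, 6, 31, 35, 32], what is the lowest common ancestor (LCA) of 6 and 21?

Tree insertion order: [26, 27, 20, 21, 10, 6, 31, 35, 32]
Tree (level-order array): [26, 20, 27, 10, 21, None, 31, 6, None, None, None, None, 35, None, None, 32]
In a BST, the LCA of p=6, q=21 is the first node v on the
root-to-leaf path with p <= v <= q (go left if both < v, right if both > v).
Walk from root:
  at 26: both 6 and 21 < 26, go left
  at 20: 6 <= 20 <= 21, this is the LCA
LCA = 20


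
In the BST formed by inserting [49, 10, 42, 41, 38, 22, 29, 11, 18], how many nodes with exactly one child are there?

Tree built from: [49, 10, 42, 41, 38, 22, 29, 11, 18]
Tree (level-order array): [49, 10, None, None, 42, 41, None, 38, None, 22, None, 11, 29, None, 18]
Rule: These are nodes with exactly 1 non-null child.
Per-node child counts:
  node 49: 1 child(ren)
  node 10: 1 child(ren)
  node 42: 1 child(ren)
  node 41: 1 child(ren)
  node 38: 1 child(ren)
  node 22: 2 child(ren)
  node 11: 1 child(ren)
  node 18: 0 child(ren)
  node 29: 0 child(ren)
Matching nodes: [49, 10, 42, 41, 38, 11]
Count of nodes with exactly one child: 6


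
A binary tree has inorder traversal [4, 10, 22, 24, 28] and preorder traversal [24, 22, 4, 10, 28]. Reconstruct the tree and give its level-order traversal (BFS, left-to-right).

Inorder:  [4, 10, 22, 24, 28]
Preorder: [24, 22, 4, 10, 28]
Algorithm: preorder visits root first, so consume preorder in order;
for each root, split the current inorder slice at that value into
left-subtree inorder and right-subtree inorder, then recurse.
Recursive splits:
  root=24; inorder splits into left=[4, 10, 22], right=[28]
  root=22; inorder splits into left=[4, 10], right=[]
  root=4; inorder splits into left=[], right=[10]
  root=10; inorder splits into left=[], right=[]
  root=28; inorder splits into left=[], right=[]
Reconstructed level-order: [24, 22, 28, 4, 10]


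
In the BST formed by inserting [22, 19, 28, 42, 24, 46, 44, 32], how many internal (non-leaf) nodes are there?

Tree built from: [22, 19, 28, 42, 24, 46, 44, 32]
Tree (level-order array): [22, 19, 28, None, None, 24, 42, None, None, 32, 46, None, None, 44]
Rule: An internal node has at least one child.
Per-node child counts:
  node 22: 2 child(ren)
  node 19: 0 child(ren)
  node 28: 2 child(ren)
  node 24: 0 child(ren)
  node 42: 2 child(ren)
  node 32: 0 child(ren)
  node 46: 1 child(ren)
  node 44: 0 child(ren)
Matching nodes: [22, 28, 42, 46]
Count of internal (non-leaf) nodes: 4


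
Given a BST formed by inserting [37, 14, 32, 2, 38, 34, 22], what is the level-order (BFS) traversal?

Tree insertion order: [37, 14, 32, 2, 38, 34, 22]
Tree (level-order array): [37, 14, 38, 2, 32, None, None, None, None, 22, 34]
BFS from the root, enqueuing left then right child of each popped node:
  queue [37] -> pop 37, enqueue [14, 38], visited so far: [37]
  queue [14, 38] -> pop 14, enqueue [2, 32], visited so far: [37, 14]
  queue [38, 2, 32] -> pop 38, enqueue [none], visited so far: [37, 14, 38]
  queue [2, 32] -> pop 2, enqueue [none], visited so far: [37, 14, 38, 2]
  queue [32] -> pop 32, enqueue [22, 34], visited so far: [37, 14, 38, 2, 32]
  queue [22, 34] -> pop 22, enqueue [none], visited so far: [37, 14, 38, 2, 32, 22]
  queue [34] -> pop 34, enqueue [none], visited so far: [37, 14, 38, 2, 32, 22, 34]
Result: [37, 14, 38, 2, 32, 22, 34]


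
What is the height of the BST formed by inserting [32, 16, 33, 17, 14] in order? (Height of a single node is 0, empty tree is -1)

Insertion order: [32, 16, 33, 17, 14]
Tree (level-order array): [32, 16, 33, 14, 17]
Compute height bottom-up (empty subtree = -1):
  height(14) = 1 + max(-1, -1) = 0
  height(17) = 1 + max(-1, -1) = 0
  height(16) = 1 + max(0, 0) = 1
  height(33) = 1 + max(-1, -1) = 0
  height(32) = 1 + max(1, 0) = 2
Height = 2


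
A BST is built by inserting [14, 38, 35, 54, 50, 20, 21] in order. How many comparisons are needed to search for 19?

Search path for 19: 14 -> 38 -> 35 -> 20
Found: False
Comparisons: 4


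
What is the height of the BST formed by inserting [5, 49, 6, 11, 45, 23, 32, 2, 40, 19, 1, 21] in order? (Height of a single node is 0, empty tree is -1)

Insertion order: [5, 49, 6, 11, 45, 23, 32, 2, 40, 19, 1, 21]
Tree (level-order array): [5, 2, 49, 1, None, 6, None, None, None, None, 11, None, 45, 23, None, 19, 32, None, 21, None, 40]
Compute height bottom-up (empty subtree = -1):
  height(1) = 1 + max(-1, -1) = 0
  height(2) = 1 + max(0, -1) = 1
  height(21) = 1 + max(-1, -1) = 0
  height(19) = 1 + max(-1, 0) = 1
  height(40) = 1 + max(-1, -1) = 0
  height(32) = 1 + max(-1, 0) = 1
  height(23) = 1 + max(1, 1) = 2
  height(45) = 1 + max(2, -1) = 3
  height(11) = 1 + max(-1, 3) = 4
  height(6) = 1 + max(-1, 4) = 5
  height(49) = 1 + max(5, -1) = 6
  height(5) = 1 + max(1, 6) = 7
Height = 7


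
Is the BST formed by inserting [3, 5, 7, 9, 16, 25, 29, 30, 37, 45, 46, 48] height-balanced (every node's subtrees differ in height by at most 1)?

Tree (level-order array): [3, None, 5, None, 7, None, 9, None, 16, None, 25, None, 29, None, 30, None, 37, None, 45, None, 46, None, 48]
Definition: a tree is height-balanced if, at every node, |h(left) - h(right)| <= 1 (empty subtree has height -1).
Bottom-up per-node check:
  node 48: h_left=-1, h_right=-1, diff=0 [OK], height=0
  node 46: h_left=-1, h_right=0, diff=1 [OK], height=1
  node 45: h_left=-1, h_right=1, diff=2 [FAIL (|-1-1|=2 > 1)], height=2
  node 37: h_left=-1, h_right=2, diff=3 [FAIL (|-1-2|=3 > 1)], height=3
  node 30: h_left=-1, h_right=3, diff=4 [FAIL (|-1-3|=4 > 1)], height=4
  node 29: h_left=-1, h_right=4, diff=5 [FAIL (|-1-4|=5 > 1)], height=5
  node 25: h_left=-1, h_right=5, diff=6 [FAIL (|-1-5|=6 > 1)], height=6
  node 16: h_left=-1, h_right=6, diff=7 [FAIL (|-1-6|=7 > 1)], height=7
  node 9: h_left=-1, h_right=7, diff=8 [FAIL (|-1-7|=8 > 1)], height=8
  node 7: h_left=-1, h_right=8, diff=9 [FAIL (|-1-8|=9 > 1)], height=9
  node 5: h_left=-1, h_right=9, diff=10 [FAIL (|-1-9|=10 > 1)], height=10
  node 3: h_left=-1, h_right=10, diff=11 [FAIL (|-1-10|=11 > 1)], height=11
Node 45 violates the condition: |-1 - 1| = 2 > 1.
Result: Not balanced


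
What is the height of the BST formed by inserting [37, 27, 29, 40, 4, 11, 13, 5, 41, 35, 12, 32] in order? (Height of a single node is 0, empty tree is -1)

Insertion order: [37, 27, 29, 40, 4, 11, 13, 5, 41, 35, 12, 32]
Tree (level-order array): [37, 27, 40, 4, 29, None, 41, None, 11, None, 35, None, None, 5, 13, 32, None, None, None, 12]
Compute height bottom-up (empty subtree = -1):
  height(5) = 1 + max(-1, -1) = 0
  height(12) = 1 + max(-1, -1) = 0
  height(13) = 1 + max(0, -1) = 1
  height(11) = 1 + max(0, 1) = 2
  height(4) = 1 + max(-1, 2) = 3
  height(32) = 1 + max(-1, -1) = 0
  height(35) = 1 + max(0, -1) = 1
  height(29) = 1 + max(-1, 1) = 2
  height(27) = 1 + max(3, 2) = 4
  height(41) = 1 + max(-1, -1) = 0
  height(40) = 1 + max(-1, 0) = 1
  height(37) = 1 + max(4, 1) = 5
Height = 5


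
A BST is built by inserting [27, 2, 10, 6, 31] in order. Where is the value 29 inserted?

Starting tree (level order): [27, 2, 31, None, 10, None, None, 6]
Insertion path: 27 -> 31
Result: insert 29 as left child of 31
Final tree (level order): [27, 2, 31, None, 10, 29, None, 6]


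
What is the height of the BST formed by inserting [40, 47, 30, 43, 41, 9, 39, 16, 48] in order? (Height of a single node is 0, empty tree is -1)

Insertion order: [40, 47, 30, 43, 41, 9, 39, 16, 48]
Tree (level-order array): [40, 30, 47, 9, 39, 43, 48, None, 16, None, None, 41]
Compute height bottom-up (empty subtree = -1):
  height(16) = 1 + max(-1, -1) = 0
  height(9) = 1 + max(-1, 0) = 1
  height(39) = 1 + max(-1, -1) = 0
  height(30) = 1 + max(1, 0) = 2
  height(41) = 1 + max(-1, -1) = 0
  height(43) = 1 + max(0, -1) = 1
  height(48) = 1 + max(-1, -1) = 0
  height(47) = 1 + max(1, 0) = 2
  height(40) = 1 + max(2, 2) = 3
Height = 3


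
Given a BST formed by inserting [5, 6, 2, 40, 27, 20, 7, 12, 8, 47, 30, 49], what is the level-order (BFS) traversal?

Tree insertion order: [5, 6, 2, 40, 27, 20, 7, 12, 8, 47, 30, 49]
Tree (level-order array): [5, 2, 6, None, None, None, 40, 27, 47, 20, 30, None, 49, 7, None, None, None, None, None, None, 12, 8]
BFS from the root, enqueuing left then right child of each popped node:
  queue [5] -> pop 5, enqueue [2, 6], visited so far: [5]
  queue [2, 6] -> pop 2, enqueue [none], visited so far: [5, 2]
  queue [6] -> pop 6, enqueue [40], visited so far: [5, 2, 6]
  queue [40] -> pop 40, enqueue [27, 47], visited so far: [5, 2, 6, 40]
  queue [27, 47] -> pop 27, enqueue [20, 30], visited so far: [5, 2, 6, 40, 27]
  queue [47, 20, 30] -> pop 47, enqueue [49], visited so far: [5, 2, 6, 40, 27, 47]
  queue [20, 30, 49] -> pop 20, enqueue [7], visited so far: [5, 2, 6, 40, 27, 47, 20]
  queue [30, 49, 7] -> pop 30, enqueue [none], visited so far: [5, 2, 6, 40, 27, 47, 20, 30]
  queue [49, 7] -> pop 49, enqueue [none], visited so far: [5, 2, 6, 40, 27, 47, 20, 30, 49]
  queue [7] -> pop 7, enqueue [12], visited so far: [5, 2, 6, 40, 27, 47, 20, 30, 49, 7]
  queue [12] -> pop 12, enqueue [8], visited so far: [5, 2, 6, 40, 27, 47, 20, 30, 49, 7, 12]
  queue [8] -> pop 8, enqueue [none], visited so far: [5, 2, 6, 40, 27, 47, 20, 30, 49, 7, 12, 8]
Result: [5, 2, 6, 40, 27, 47, 20, 30, 49, 7, 12, 8]


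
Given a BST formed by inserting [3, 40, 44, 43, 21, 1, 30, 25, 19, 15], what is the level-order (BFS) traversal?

Tree insertion order: [3, 40, 44, 43, 21, 1, 30, 25, 19, 15]
Tree (level-order array): [3, 1, 40, None, None, 21, 44, 19, 30, 43, None, 15, None, 25]
BFS from the root, enqueuing left then right child of each popped node:
  queue [3] -> pop 3, enqueue [1, 40], visited so far: [3]
  queue [1, 40] -> pop 1, enqueue [none], visited so far: [3, 1]
  queue [40] -> pop 40, enqueue [21, 44], visited so far: [3, 1, 40]
  queue [21, 44] -> pop 21, enqueue [19, 30], visited so far: [3, 1, 40, 21]
  queue [44, 19, 30] -> pop 44, enqueue [43], visited so far: [3, 1, 40, 21, 44]
  queue [19, 30, 43] -> pop 19, enqueue [15], visited so far: [3, 1, 40, 21, 44, 19]
  queue [30, 43, 15] -> pop 30, enqueue [25], visited so far: [3, 1, 40, 21, 44, 19, 30]
  queue [43, 15, 25] -> pop 43, enqueue [none], visited so far: [3, 1, 40, 21, 44, 19, 30, 43]
  queue [15, 25] -> pop 15, enqueue [none], visited so far: [3, 1, 40, 21, 44, 19, 30, 43, 15]
  queue [25] -> pop 25, enqueue [none], visited so far: [3, 1, 40, 21, 44, 19, 30, 43, 15, 25]
Result: [3, 1, 40, 21, 44, 19, 30, 43, 15, 25]


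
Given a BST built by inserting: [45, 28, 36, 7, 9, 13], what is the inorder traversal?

Tree insertion order: [45, 28, 36, 7, 9, 13]
Tree (level-order array): [45, 28, None, 7, 36, None, 9, None, None, None, 13]
Inorder traversal: [7, 9, 13, 28, 36, 45]


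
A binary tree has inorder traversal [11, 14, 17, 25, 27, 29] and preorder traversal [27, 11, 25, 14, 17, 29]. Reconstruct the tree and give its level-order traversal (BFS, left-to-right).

Inorder:  [11, 14, 17, 25, 27, 29]
Preorder: [27, 11, 25, 14, 17, 29]
Algorithm: preorder visits root first, so consume preorder in order;
for each root, split the current inorder slice at that value into
left-subtree inorder and right-subtree inorder, then recurse.
Recursive splits:
  root=27; inorder splits into left=[11, 14, 17, 25], right=[29]
  root=11; inorder splits into left=[], right=[14, 17, 25]
  root=25; inorder splits into left=[14, 17], right=[]
  root=14; inorder splits into left=[], right=[17]
  root=17; inorder splits into left=[], right=[]
  root=29; inorder splits into left=[], right=[]
Reconstructed level-order: [27, 11, 29, 25, 14, 17]


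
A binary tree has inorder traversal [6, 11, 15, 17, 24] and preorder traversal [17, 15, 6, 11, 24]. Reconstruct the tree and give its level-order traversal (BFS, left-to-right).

Inorder:  [6, 11, 15, 17, 24]
Preorder: [17, 15, 6, 11, 24]
Algorithm: preorder visits root first, so consume preorder in order;
for each root, split the current inorder slice at that value into
left-subtree inorder and right-subtree inorder, then recurse.
Recursive splits:
  root=17; inorder splits into left=[6, 11, 15], right=[24]
  root=15; inorder splits into left=[6, 11], right=[]
  root=6; inorder splits into left=[], right=[11]
  root=11; inorder splits into left=[], right=[]
  root=24; inorder splits into left=[], right=[]
Reconstructed level-order: [17, 15, 24, 6, 11]


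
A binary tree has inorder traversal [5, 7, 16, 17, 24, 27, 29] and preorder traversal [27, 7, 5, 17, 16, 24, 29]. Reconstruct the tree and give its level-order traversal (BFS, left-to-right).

Inorder:  [5, 7, 16, 17, 24, 27, 29]
Preorder: [27, 7, 5, 17, 16, 24, 29]
Algorithm: preorder visits root first, so consume preorder in order;
for each root, split the current inorder slice at that value into
left-subtree inorder and right-subtree inorder, then recurse.
Recursive splits:
  root=27; inorder splits into left=[5, 7, 16, 17, 24], right=[29]
  root=7; inorder splits into left=[5], right=[16, 17, 24]
  root=5; inorder splits into left=[], right=[]
  root=17; inorder splits into left=[16], right=[24]
  root=16; inorder splits into left=[], right=[]
  root=24; inorder splits into left=[], right=[]
  root=29; inorder splits into left=[], right=[]
Reconstructed level-order: [27, 7, 29, 5, 17, 16, 24]


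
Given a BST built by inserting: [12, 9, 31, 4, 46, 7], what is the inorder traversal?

Tree insertion order: [12, 9, 31, 4, 46, 7]
Tree (level-order array): [12, 9, 31, 4, None, None, 46, None, 7]
Inorder traversal: [4, 7, 9, 12, 31, 46]


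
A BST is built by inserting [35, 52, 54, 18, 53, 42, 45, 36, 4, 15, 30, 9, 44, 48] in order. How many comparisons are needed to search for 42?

Search path for 42: 35 -> 52 -> 42
Found: True
Comparisons: 3


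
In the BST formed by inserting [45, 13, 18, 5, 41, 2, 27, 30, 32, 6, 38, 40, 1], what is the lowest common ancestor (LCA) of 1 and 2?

Tree insertion order: [45, 13, 18, 5, 41, 2, 27, 30, 32, 6, 38, 40, 1]
Tree (level-order array): [45, 13, None, 5, 18, 2, 6, None, 41, 1, None, None, None, 27, None, None, None, None, 30, None, 32, None, 38, None, 40]
In a BST, the LCA of p=1, q=2 is the first node v on the
root-to-leaf path with p <= v <= q (go left if both < v, right if both > v).
Walk from root:
  at 45: both 1 and 2 < 45, go left
  at 13: both 1 and 2 < 13, go left
  at 5: both 1 and 2 < 5, go left
  at 2: 1 <= 2 <= 2, this is the LCA
LCA = 2


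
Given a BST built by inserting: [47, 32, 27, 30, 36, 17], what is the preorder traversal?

Tree insertion order: [47, 32, 27, 30, 36, 17]
Tree (level-order array): [47, 32, None, 27, 36, 17, 30]
Preorder traversal: [47, 32, 27, 17, 30, 36]


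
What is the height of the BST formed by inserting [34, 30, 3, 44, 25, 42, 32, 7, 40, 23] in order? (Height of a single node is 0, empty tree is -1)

Insertion order: [34, 30, 3, 44, 25, 42, 32, 7, 40, 23]
Tree (level-order array): [34, 30, 44, 3, 32, 42, None, None, 25, None, None, 40, None, 7, None, None, None, None, 23]
Compute height bottom-up (empty subtree = -1):
  height(23) = 1 + max(-1, -1) = 0
  height(7) = 1 + max(-1, 0) = 1
  height(25) = 1 + max(1, -1) = 2
  height(3) = 1 + max(-1, 2) = 3
  height(32) = 1 + max(-1, -1) = 0
  height(30) = 1 + max(3, 0) = 4
  height(40) = 1 + max(-1, -1) = 0
  height(42) = 1 + max(0, -1) = 1
  height(44) = 1 + max(1, -1) = 2
  height(34) = 1 + max(4, 2) = 5
Height = 5


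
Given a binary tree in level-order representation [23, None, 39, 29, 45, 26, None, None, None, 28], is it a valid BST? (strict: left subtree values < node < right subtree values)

Level-order array: [23, None, 39, 29, 45, 26, None, None, None, 28]
Validate using subtree bounds (lo, hi): at each node, require lo < value < hi,
then recurse left with hi=value and right with lo=value.
Preorder trace (stopping at first violation):
  at node 23 with bounds (-inf, +inf): OK
  at node 39 with bounds (23, +inf): OK
  at node 29 with bounds (23, 39): OK
  at node 26 with bounds (23, 29): OK
  at node 28 with bounds (23, 26): VIOLATION
Node 28 violates its bound: not (23 < 28 < 26).
Result: Not a valid BST


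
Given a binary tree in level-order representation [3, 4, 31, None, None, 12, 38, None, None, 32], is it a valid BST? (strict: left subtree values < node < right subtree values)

Level-order array: [3, 4, 31, None, None, 12, 38, None, None, 32]
Validate using subtree bounds (lo, hi): at each node, require lo < value < hi,
then recurse left with hi=value and right with lo=value.
Preorder trace (stopping at first violation):
  at node 3 with bounds (-inf, +inf): OK
  at node 4 with bounds (-inf, 3): VIOLATION
Node 4 violates its bound: not (-inf < 4 < 3).
Result: Not a valid BST


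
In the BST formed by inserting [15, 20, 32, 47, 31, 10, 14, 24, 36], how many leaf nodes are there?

Tree built from: [15, 20, 32, 47, 31, 10, 14, 24, 36]
Tree (level-order array): [15, 10, 20, None, 14, None, 32, None, None, 31, 47, 24, None, 36]
Rule: A leaf has 0 children.
Per-node child counts:
  node 15: 2 child(ren)
  node 10: 1 child(ren)
  node 14: 0 child(ren)
  node 20: 1 child(ren)
  node 32: 2 child(ren)
  node 31: 1 child(ren)
  node 24: 0 child(ren)
  node 47: 1 child(ren)
  node 36: 0 child(ren)
Matching nodes: [14, 24, 36]
Count of leaf nodes: 3


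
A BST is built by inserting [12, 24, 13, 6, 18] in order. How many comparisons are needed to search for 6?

Search path for 6: 12 -> 6
Found: True
Comparisons: 2


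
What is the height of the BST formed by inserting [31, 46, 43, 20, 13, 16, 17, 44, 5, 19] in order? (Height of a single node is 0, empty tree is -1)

Insertion order: [31, 46, 43, 20, 13, 16, 17, 44, 5, 19]
Tree (level-order array): [31, 20, 46, 13, None, 43, None, 5, 16, None, 44, None, None, None, 17, None, None, None, 19]
Compute height bottom-up (empty subtree = -1):
  height(5) = 1 + max(-1, -1) = 0
  height(19) = 1 + max(-1, -1) = 0
  height(17) = 1 + max(-1, 0) = 1
  height(16) = 1 + max(-1, 1) = 2
  height(13) = 1 + max(0, 2) = 3
  height(20) = 1 + max(3, -1) = 4
  height(44) = 1 + max(-1, -1) = 0
  height(43) = 1 + max(-1, 0) = 1
  height(46) = 1 + max(1, -1) = 2
  height(31) = 1 + max(4, 2) = 5
Height = 5


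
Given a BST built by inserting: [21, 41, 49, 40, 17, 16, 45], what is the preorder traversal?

Tree insertion order: [21, 41, 49, 40, 17, 16, 45]
Tree (level-order array): [21, 17, 41, 16, None, 40, 49, None, None, None, None, 45]
Preorder traversal: [21, 17, 16, 41, 40, 49, 45]


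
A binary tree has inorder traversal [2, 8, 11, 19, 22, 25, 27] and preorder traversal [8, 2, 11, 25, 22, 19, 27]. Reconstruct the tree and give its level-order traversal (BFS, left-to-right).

Inorder:  [2, 8, 11, 19, 22, 25, 27]
Preorder: [8, 2, 11, 25, 22, 19, 27]
Algorithm: preorder visits root first, so consume preorder in order;
for each root, split the current inorder slice at that value into
left-subtree inorder and right-subtree inorder, then recurse.
Recursive splits:
  root=8; inorder splits into left=[2], right=[11, 19, 22, 25, 27]
  root=2; inorder splits into left=[], right=[]
  root=11; inorder splits into left=[], right=[19, 22, 25, 27]
  root=25; inorder splits into left=[19, 22], right=[27]
  root=22; inorder splits into left=[19], right=[]
  root=19; inorder splits into left=[], right=[]
  root=27; inorder splits into left=[], right=[]
Reconstructed level-order: [8, 2, 11, 25, 22, 27, 19]


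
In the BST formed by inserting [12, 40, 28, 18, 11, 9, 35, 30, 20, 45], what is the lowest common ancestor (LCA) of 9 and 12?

Tree insertion order: [12, 40, 28, 18, 11, 9, 35, 30, 20, 45]
Tree (level-order array): [12, 11, 40, 9, None, 28, 45, None, None, 18, 35, None, None, None, 20, 30]
In a BST, the LCA of p=9, q=12 is the first node v on the
root-to-leaf path with p <= v <= q (go left if both < v, right if both > v).
Walk from root:
  at 12: 9 <= 12 <= 12, this is the LCA
LCA = 12


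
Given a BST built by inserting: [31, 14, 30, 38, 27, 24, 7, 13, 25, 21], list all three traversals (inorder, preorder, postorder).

Tree insertion order: [31, 14, 30, 38, 27, 24, 7, 13, 25, 21]
Tree (level-order array): [31, 14, 38, 7, 30, None, None, None, 13, 27, None, None, None, 24, None, 21, 25]
Inorder (L, root, R): [7, 13, 14, 21, 24, 25, 27, 30, 31, 38]
Preorder (root, L, R): [31, 14, 7, 13, 30, 27, 24, 21, 25, 38]
Postorder (L, R, root): [13, 7, 21, 25, 24, 27, 30, 14, 38, 31]


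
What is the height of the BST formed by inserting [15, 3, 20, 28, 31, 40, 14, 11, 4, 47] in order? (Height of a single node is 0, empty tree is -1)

Insertion order: [15, 3, 20, 28, 31, 40, 14, 11, 4, 47]
Tree (level-order array): [15, 3, 20, None, 14, None, 28, 11, None, None, 31, 4, None, None, 40, None, None, None, 47]
Compute height bottom-up (empty subtree = -1):
  height(4) = 1 + max(-1, -1) = 0
  height(11) = 1 + max(0, -1) = 1
  height(14) = 1 + max(1, -1) = 2
  height(3) = 1 + max(-1, 2) = 3
  height(47) = 1 + max(-1, -1) = 0
  height(40) = 1 + max(-1, 0) = 1
  height(31) = 1 + max(-1, 1) = 2
  height(28) = 1 + max(-1, 2) = 3
  height(20) = 1 + max(-1, 3) = 4
  height(15) = 1 + max(3, 4) = 5
Height = 5


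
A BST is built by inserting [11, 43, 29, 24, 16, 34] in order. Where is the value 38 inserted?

Starting tree (level order): [11, None, 43, 29, None, 24, 34, 16]
Insertion path: 11 -> 43 -> 29 -> 34
Result: insert 38 as right child of 34
Final tree (level order): [11, None, 43, 29, None, 24, 34, 16, None, None, 38]


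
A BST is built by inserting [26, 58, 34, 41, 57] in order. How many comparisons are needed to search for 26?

Search path for 26: 26
Found: True
Comparisons: 1


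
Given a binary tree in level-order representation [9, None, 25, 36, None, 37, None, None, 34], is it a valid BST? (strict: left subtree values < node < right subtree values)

Level-order array: [9, None, 25, 36, None, 37, None, None, 34]
Validate using subtree bounds (lo, hi): at each node, require lo < value < hi,
then recurse left with hi=value and right with lo=value.
Preorder trace (stopping at first violation):
  at node 9 with bounds (-inf, +inf): OK
  at node 25 with bounds (9, +inf): OK
  at node 36 with bounds (9, 25): VIOLATION
Node 36 violates its bound: not (9 < 36 < 25).
Result: Not a valid BST


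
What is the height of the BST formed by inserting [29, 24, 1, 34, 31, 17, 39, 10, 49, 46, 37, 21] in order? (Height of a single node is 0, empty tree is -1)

Insertion order: [29, 24, 1, 34, 31, 17, 39, 10, 49, 46, 37, 21]
Tree (level-order array): [29, 24, 34, 1, None, 31, 39, None, 17, None, None, 37, 49, 10, 21, None, None, 46]
Compute height bottom-up (empty subtree = -1):
  height(10) = 1 + max(-1, -1) = 0
  height(21) = 1 + max(-1, -1) = 0
  height(17) = 1 + max(0, 0) = 1
  height(1) = 1 + max(-1, 1) = 2
  height(24) = 1 + max(2, -1) = 3
  height(31) = 1 + max(-1, -1) = 0
  height(37) = 1 + max(-1, -1) = 0
  height(46) = 1 + max(-1, -1) = 0
  height(49) = 1 + max(0, -1) = 1
  height(39) = 1 + max(0, 1) = 2
  height(34) = 1 + max(0, 2) = 3
  height(29) = 1 + max(3, 3) = 4
Height = 4


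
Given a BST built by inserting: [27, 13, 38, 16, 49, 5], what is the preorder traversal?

Tree insertion order: [27, 13, 38, 16, 49, 5]
Tree (level-order array): [27, 13, 38, 5, 16, None, 49]
Preorder traversal: [27, 13, 5, 16, 38, 49]


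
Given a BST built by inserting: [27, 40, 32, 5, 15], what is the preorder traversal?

Tree insertion order: [27, 40, 32, 5, 15]
Tree (level-order array): [27, 5, 40, None, 15, 32]
Preorder traversal: [27, 5, 15, 40, 32]


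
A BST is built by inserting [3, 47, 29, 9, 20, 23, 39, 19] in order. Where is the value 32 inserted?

Starting tree (level order): [3, None, 47, 29, None, 9, 39, None, 20, None, None, 19, 23]
Insertion path: 3 -> 47 -> 29 -> 39
Result: insert 32 as left child of 39
Final tree (level order): [3, None, 47, 29, None, 9, 39, None, 20, 32, None, 19, 23]


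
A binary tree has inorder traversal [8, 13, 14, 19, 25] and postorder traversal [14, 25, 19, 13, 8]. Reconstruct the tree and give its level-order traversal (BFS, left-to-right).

Inorder:   [8, 13, 14, 19, 25]
Postorder: [14, 25, 19, 13, 8]
Algorithm: postorder visits root last, so walk postorder right-to-left;
each value is the root of the current inorder slice — split it at that
value, recurse on the right subtree first, then the left.
Recursive splits:
  root=8; inorder splits into left=[], right=[13, 14, 19, 25]
  root=13; inorder splits into left=[], right=[14, 19, 25]
  root=19; inorder splits into left=[14], right=[25]
  root=25; inorder splits into left=[], right=[]
  root=14; inorder splits into left=[], right=[]
Reconstructed level-order: [8, 13, 19, 14, 25]


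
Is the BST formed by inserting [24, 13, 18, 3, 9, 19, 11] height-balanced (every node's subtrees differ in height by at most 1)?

Tree (level-order array): [24, 13, None, 3, 18, None, 9, None, 19, None, 11]
Definition: a tree is height-balanced if, at every node, |h(left) - h(right)| <= 1 (empty subtree has height -1).
Bottom-up per-node check:
  node 11: h_left=-1, h_right=-1, diff=0 [OK], height=0
  node 9: h_left=-1, h_right=0, diff=1 [OK], height=1
  node 3: h_left=-1, h_right=1, diff=2 [FAIL (|-1-1|=2 > 1)], height=2
  node 19: h_left=-1, h_right=-1, diff=0 [OK], height=0
  node 18: h_left=-1, h_right=0, diff=1 [OK], height=1
  node 13: h_left=2, h_right=1, diff=1 [OK], height=3
  node 24: h_left=3, h_right=-1, diff=4 [FAIL (|3--1|=4 > 1)], height=4
Node 3 violates the condition: |-1 - 1| = 2 > 1.
Result: Not balanced


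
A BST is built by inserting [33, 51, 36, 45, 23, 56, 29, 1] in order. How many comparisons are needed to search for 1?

Search path for 1: 33 -> 23 -> 1
Found: True
Comparisons: 3


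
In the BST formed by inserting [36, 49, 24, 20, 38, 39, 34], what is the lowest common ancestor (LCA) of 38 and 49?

Tree insertion order: [36, 49, 24, 20, 38, 39, 34]
Tree (level-order array): [36, 24, 49, 20, 34, 38, None, None, None, None, None, None, 39]
In a BST, the LCA of p=38, q=49 is the first node v on the
root-to-leaf path with p <= v <= q (go left if both < v, right if both > v).
Walk from root:
  at 36: both 38 and 49 > 36, go right
  at 49: 38 <= 49 <= 49, this is the LCA
LCA = 49


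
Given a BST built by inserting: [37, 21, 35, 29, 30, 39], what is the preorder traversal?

Tree insertion order: [37, 21, 35, 29, 30, 39]
Tree (level-order array): [37, 21, 39, None, 35, None, None, 29, None, None, 30]
Preorder traversal: [37, 21, 35, 29, 30, 39]


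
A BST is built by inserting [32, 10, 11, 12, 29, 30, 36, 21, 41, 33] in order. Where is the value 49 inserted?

Starting tree (level order): [32, 10, 36, None, 11, 33, 41, None, 12, None, None, None, None, None, 29, 21, 30]
Insertion path: 32 -> 36 -> 41
Result: insert 49 as right child of 41
Final tree (level order): [32, 10, 36, None, 11, 33, 41, None, 12, None, None, None, 49, None, 29, None, None, 21, 30]


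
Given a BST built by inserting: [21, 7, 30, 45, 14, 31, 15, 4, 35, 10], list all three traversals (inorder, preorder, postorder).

Tree insertion order: [21, 7, 30, 45, 14, 31, 15, 4, 35, 10]
Tree (level-order array): [21, 7, 30, 4, 14, None, 45, None, None, 10, 15, 31, None, None, None, None, None, None, 35]
Inorder (L, root, R): [4, 7, 10, 14, 15, 21, 30, 31, 35, 45]
Preorder (root, L, R): [21, 7, 4, 14, 10, 15, 30, 45, 31, 35]
Postorder (L, R, root): [4, 10, 15, 14, 7, 35, 31, 45, 30, 21]


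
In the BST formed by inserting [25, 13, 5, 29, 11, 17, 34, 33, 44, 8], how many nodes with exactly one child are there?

Tree built from: [25, 13, 5, 29, 11, 17, 34, 33, 44, 8]
Tree (level-order array): [25, 13, 29, 5, 17, None, 34, None, 11, None, None, 33, 44, 8]
Rule: These are nodes with exactly 1 non-null child.
Per-node child counts:
  node 25: 2 child(ren)
  node 13: 2 child(ren)
  node 5: 1 child(ren)
  node 11: 1 child(ren)
  node 8: 0 child(ren)
  node 17: 0 child(ren)
  node 29: 1 child(ren)
  node 34: 2 child(ren)
  node 33: 0 child(ren)
  node 44: 0 child(ren)
Matching nodes: [5, 11, 29]
Count of nodes with exactly one child: 3


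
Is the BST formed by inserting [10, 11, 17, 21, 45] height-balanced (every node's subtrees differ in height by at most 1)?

Tree (level-order array): [10, None, 11, None, 17, None, 21, None, 45]
Definition: a tree is height-balanced if, at every node, |h(left) - h(right)| <= 1 (empty subtree has height -1).
Bottom-up per-node check:
  node 45: h_left=-1, h_right=-1, diff=0 [OK], height=0
  node 21: h_left=-1, h_right=0, diff=1 [OK], height=1
  node 17: h_left=-1, h_right=1, diff=2 [FAIL (|-1-1|=2 > 1)], height=2
  node 11: h_left=-1, h_right=2, diff=3 [FAIL (|-1-2|=3 > 1)], height=3
  node 10: h_left=-1, h_right=3, diff=4 [FAIL (|-1-3|=4 > 1)], height=4
Node 17 violates the condition: |-1 - 1| = 2 > 1.
Result: Not balanced


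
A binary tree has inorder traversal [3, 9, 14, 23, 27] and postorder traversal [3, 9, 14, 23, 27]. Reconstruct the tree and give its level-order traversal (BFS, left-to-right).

Inorder:   [3, 9, 14, 23, 27]
Postorder: [3, 9, 14, 23, 27]
Algorithm: postorder visits root last, so walk postorder right-to-left;
each value is the root of the current inorder slice — split it at that
value, recurse on the right subtree first, then the left.
Recursive splits:
  root=27; inorder splits into left=[3, 9, 14, 23], right=[]
  root=23; inorder splits into left=[3, 9, 14], right=[]
  root=14; inorder splits into left=[3, 9], right=[]
  root=9; inorder splits into left=[3], right=[]
  root=3; inorder splits into left=[], right=[]
Reconstructed level-order: [27, 23, 14, 9, 3]


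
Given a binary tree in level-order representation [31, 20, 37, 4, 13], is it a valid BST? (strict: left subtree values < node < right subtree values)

Level-order array: [31, 20, 37, 4, 13]
Validate using subtree bounds (lo, hi): at each node, require lo < value < hi,
then recurse left with hi=value and right with lo=value.
Preorder trace (stopping at first violation):
  at node 31 with bounds (-inf, +inf): OK
  at node 20 with bounds (-inf, 31): OK
  at node 4 with bounds (-inf, 20): OK
  at node 13 with bounds (20, 31): VIOLATION
Node 13 violates its bound: not (20 < 13 < 31).
Result: Not a valid BST


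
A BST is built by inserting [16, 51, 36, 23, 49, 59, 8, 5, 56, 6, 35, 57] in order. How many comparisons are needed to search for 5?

Search path for 5: 16 -> 8 -> 5
Found: True
Comparisons: 3


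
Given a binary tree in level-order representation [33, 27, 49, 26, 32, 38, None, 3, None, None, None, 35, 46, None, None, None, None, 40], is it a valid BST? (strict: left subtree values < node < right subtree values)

Level-order array: [33, 27, 49, 26, 32, 38, None, 3, None, None, None, 35, 46, None, None, None, None, 40]
Validate using subtree bounds (lo, hi): at each node, require lo < value < hi,
then recurse left with hi=value and right with lo=value.
Preorder trace (stopping at first violation):
  at node 33 with bounds (-inf, +inf): OK
  at node 27 with bounds (-inf, 33): OK
  at node 26 with bounds (-inf, 27): OK
  at node 3 with bounds (-inf, 26): OK
  at node 32 with bounds (27, 33): OK
  at node 49 with bounds (33, +inf): OK
  at node 38 with bounds (33, 49): OK
  at node 35 with bounds (33, 38): OK
  at node 46 with bounds (38, 49): OK
  at node 40 with bounds (38, 46): OK
No violation found at any node.
Result: Valid BST


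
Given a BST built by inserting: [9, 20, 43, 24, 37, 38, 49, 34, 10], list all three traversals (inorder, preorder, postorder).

Tree insertion order: [9, 20, 43, 24, 37, 38, 49, 34, 10]
Tree (level-order array): [9, None, 20, 10, 43, None, None, 24, 49, None, 37, None, None, 34, 38]
Inorder (L, root, R): [9, 10, 20, 24, 34, 37, 38, 43, 49]
Preorder (root, L, R): [9, 20, 10, 43, 24, 37, 34, 38, 49]
Postorder (L, R, root): [10, 34, 38, 37, 24, 49, 43, 20, 9]


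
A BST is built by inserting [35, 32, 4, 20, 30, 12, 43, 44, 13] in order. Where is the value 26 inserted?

Starting tree (level order): [35, 32, 43, 4, None, None, 44, None, 20, None, None, 12, 30, None, 13]
Insertion path: 35 -> 32 -> 4 -> 20 -> 30
Result: insert 26 as left child of 30
Final tree (level order): [35, 32, 43, 4, None, None, 44, None, 20, None, None, 12, 30, None, 13, 26]


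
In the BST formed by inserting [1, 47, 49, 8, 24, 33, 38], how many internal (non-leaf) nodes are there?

Tree built from: [1, 47, 49, 8, 24, 33, 38]
Tree (level-order array): [1, None, 47, 8, 49, None, 24, None, None, None, 33, None, 38]
Rule: An internal node has at least one child.
Per-node child counts:
  node 1: 1 child(ren)
  node 47: 2 child(ren)
  node 8: 1 child(ren)
  node 24: 1 child(ren)
  node 33: 1 child(ren)
  node 38: 0 child(ren)
  node 49: 0 child(ren)
Matching nodes: [1, 47, 8, 24, 33]
Count of internal (non-leaf) nodes: 5


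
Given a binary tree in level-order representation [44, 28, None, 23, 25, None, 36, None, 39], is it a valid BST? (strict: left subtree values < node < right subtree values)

Level-order array: [44, 28, None, 23, 25, None, 36, None, 39]
Validate using subtree bounds (lo, hi): at each node, require lo < value < hi,
then recurse left with hi=value and right with lo=value.
Preorder trace (stopping at first violation):
  at node 44 with bounds (-inf, +inf): OK
  at node 28 with bounds (-inf, 44): OK
  at node 23 with bounds (-inf, 28): OK
  at node 36 with bounds (23, 28): VIOLATION
Node 36 violates its bound: not (23 < 36 < 28).
Result: Not a valid BST


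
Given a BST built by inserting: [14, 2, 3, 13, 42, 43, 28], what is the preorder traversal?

Tree insertion order: [14, 2, 3, 13, 42, 43, 28]
Tree (level-order array): [14, 2, 42, None, 3, 28, 43, None, 13]
Preorder traversal: [14, 2, 3, 13, 42, 28, 43]


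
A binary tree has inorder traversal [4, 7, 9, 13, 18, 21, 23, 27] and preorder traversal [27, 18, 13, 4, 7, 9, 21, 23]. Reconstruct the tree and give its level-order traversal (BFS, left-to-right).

Inorder:  [4, 7, 9, 13, 18, 21, 23, 27]
Preorder: [27, 18, 13, 4, 7, 9, 21, 23]
Algorithm: preorder visits root first, so consume preorder in order;
for each root, split the current inorder slice at that value into
left-subtree inorder and right-subtree inorder, then recurse.
Recursive splits:
  root=27; inorder splits into left=[4, 7, 9, 13, 18, 21, 23], right=[]
  root=18; inorder splits into left=[4, 7, 9, 13], right=[21, 23]
  root=13; inorder splits into left=[4, 7, 9], right=[]
  root=4; inorder splits into left=[], right=[7, 9]
  root=7; inorder splits into left=[], right=[9]
  root=9; inorder splits into left=[], right=[]
  root=21; inorder splits into left=[], right=[23]
  root=23; inorder splits into left=[], right=[]
Reconstructed level-order: [27, 18, 13, 21, 4, 23, 7, 9]


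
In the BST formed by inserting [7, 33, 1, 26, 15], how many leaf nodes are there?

Tree built from: [7, 33, 1, 26, 15]
Tree (level-order array): [7, 1, 33, None, None, 26, None, 15]
Rule: A leaf has 0 children.
Per-node child counts:
  node 7: 2 child(ren)
  node 1: 0 child(ren)
  node 33: 1 child(ren)
  node 26: 1 child(ren)
  node 15: 0 child(ren)
Matching nodes: [1, 15]
Count of leaf nodes: 2


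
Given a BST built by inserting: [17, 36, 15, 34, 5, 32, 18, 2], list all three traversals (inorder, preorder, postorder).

Tree insertion order: [17, 36, 15, 34, 5, 32, 18, 2]
Tree (level-order array): [17, 15, 36, 5, None, 34, None, 2, None, 32, None, None, None, 18]
Inorder (L, root, R): [2, 5, 15, 17, 18, 32, 34, 36]
Preorder (root, L, R): [17, 15, 5, 2, 36, 34, 32, 18]
Postorder (L, R, root): [2, 5, 15, 18, 32, 34, 36, 17]


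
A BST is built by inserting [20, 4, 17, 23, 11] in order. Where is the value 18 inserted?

Starting tree (level order): [20, 4, 23, None, 17, None, None, 11]
Insertion path: 20 -> 4 -> 17
Result: insert 18 as right child of 17
Final tree (level order): [20, 4, 23, None, 17, None, None, 11, 18]


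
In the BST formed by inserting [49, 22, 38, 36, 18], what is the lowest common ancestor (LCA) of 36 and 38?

Tree insertion order: [49, 22, 38, 36, 18]
Tree (level-order array): [49, 22, None, 18, 38, None, None, 36]
In a BST, the LCA of p=36, q=38 is the first node v on the
root-to-leaf path with p <= v <= q (go left if both < v, right if both > v).
Walk from root:
  at 49: both 36 and 38 < 49, go left
  at 22: both 36 and 38 > 22, go right
  at 38: 36 <= 38 <= 38, this is the LCA
LCA = 38


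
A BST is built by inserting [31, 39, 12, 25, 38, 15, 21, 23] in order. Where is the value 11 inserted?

Starting tree (level order): [31, 12, 39, None, 25, 38, None, 15, None, None, None, None, 21, None, 23]
Insertion path: 31 -> 12
Result: insert 11 as left child of 12
Final tree (level order): [31, 12, 39, 11, 25, 38, None, None, None, 15, None, None, None, None, 21, None, 23]


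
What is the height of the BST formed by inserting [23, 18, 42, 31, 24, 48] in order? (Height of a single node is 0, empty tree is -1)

Insertion order: [23, 18, 42, 31, 24, 48]
Tree (level-order array): [23, 18, 42, None, None, 31, 48, 24]
Compute height bottom-up (empty subtree = -1):
  height(18) = 1 + max(-1, -1) = 0
  height(24) = 1 + max(-1, -1) = 0
  height(31) = 1 + max(0, -1) = 1
  height(48) = 1 + max(-1, -1) = 0
  height(42) = 1 + max(1, 0) = 2
  height(23) = 1 + max(0, 2) = 3
Height = 3
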